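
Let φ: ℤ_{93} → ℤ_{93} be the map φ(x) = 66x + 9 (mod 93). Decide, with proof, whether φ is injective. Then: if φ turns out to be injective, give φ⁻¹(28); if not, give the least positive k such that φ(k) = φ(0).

31

By definition, φ is injective when φ(u) = φ(v) forces u = v.
We have gcd(66, 93) = 3 > 1. Taking u = 0 and v = 31: φ(0) = 9 and φ(31) = 66·31 + 9 = 2055 ≡ 9 (mod 93).
So φ(0) = φ(31) while 0 ≠ 31, therefore φ is not injective.
Since φ is not injective, we find the least positive k with φ(k) = φ(0): this means 66k ≡ 0 (mod 93), i.e. 93 ∣ 66k. Since gcd(66, 93) = 3, dividing through by 3 this holds exactly when 31 ∣ 22k, and as gcd(22, 31) = 1, exactly when 31 ∣ k.
The smallest positive such k is 31.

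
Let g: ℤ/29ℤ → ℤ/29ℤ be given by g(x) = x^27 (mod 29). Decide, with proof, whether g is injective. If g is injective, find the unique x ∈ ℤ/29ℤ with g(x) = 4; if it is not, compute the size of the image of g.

22

Since 29 is prime, the nonzero elements of ℤ/29ℤ form a cyclic group of order 28.
As gcd(27, 28) = 1, raising to the 27th power is a bijection on this group: if s^27 ≡ t^27 then (st^{−1})^27 = 1, and the only element of order dividing gcd(27, 28) = 1 is 1, so s = t.
With g(0) = 0 this makes g injective on all of ℤ/29ℤ, hence bijective (finite equal-size domain and codomain). In particular g is injective.
Since g is injective, we find the preimage of 4. The inverse of x ↦ x^27 on (ℤ/29ℤ)^× is x ↦ x^27, because 27·27 = 729 = 26·28 + 1 ≡ 1 (mod 28) and x^{28} = 1 for x ≠ 0 (Fermat). So g⁻¹(4) = 4^27 mod 29.
Repeated squaring mod 29: 4^1 ≡ 4, 4^2 ≡ 4² = 16, 4^4 ≡ 16² = 256 ≡ 24, 4^8 ≡ 24² = 576 ≡ 25, 4^16 ≡ 25² = 625 ≡ 16. Since 27 = 16 + 8 + 2 + 1, 4^27 ≡ 16·25·16·4: 16·25 = 400 ≡ 23, then 23·16 = 368 ≡ 20, then 20·4 = 80 ≡ 22. So 4^27 ≡ 22 (mod 29).
Hence g⁻¹(4) = 22.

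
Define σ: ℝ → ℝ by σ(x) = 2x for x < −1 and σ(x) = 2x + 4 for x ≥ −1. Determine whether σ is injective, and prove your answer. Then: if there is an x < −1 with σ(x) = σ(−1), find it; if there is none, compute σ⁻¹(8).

2

Both pieces are strictly increasing (slopes 2 and 2), so each is injective on its own interval.
The left piece maps (−∞, −1) onto (−∞, −2); the right piece maps [−1, ∞) onto [2, ∞).
These images are disjoint, so no value is attained by both pieces. So σ is injective.
Because the two images are disjoint, no x < −1 has σ(x) = σ(−1), so we compute σ⁻¹(8): 8 lies in [2, ∞), so solve 2x + 4 = 8: x = (8 − 4)/2 = 2.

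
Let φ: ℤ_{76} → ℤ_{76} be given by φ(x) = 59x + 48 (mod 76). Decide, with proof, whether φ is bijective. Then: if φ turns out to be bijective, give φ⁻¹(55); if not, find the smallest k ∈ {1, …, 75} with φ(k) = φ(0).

13

Recall: injectivity means: for all u, v in the domain, φ(u) = φ(v) implies u = v.
Suppose φ(u) = φ(v) in ℤ_{76}. Then 59u + 48 ≡ 59v + 48 (mod 76), so 59(u − v) ≡ 0 (mod 76).
Since gcd(59, 76) = 1, 59 is invertible modulo 76, so u − v ≡ 0 (mod 76), i.e. u = v.
We now compute 59⁻¹ mod 76 explicitly. Euclid's algorithm: 76 = 1·59 + 17, 59 = 3·17 + 8, 17 = 2·8 + 1; back-substituting gives 1 = 67·59 − 52·76, so 59⁻¹ ≡ 67 (mod 76).
For any y ∈ ℤ_{76}, x = 67(y − 48) mod 76 satisfies φ(x) = 59·67(y − 48) + 48 ≡ y (since 59·67 ≡ 1 mod 76). So every y has a preimage.
Hence φ is bijective.
Since φ is bijective, we find φ⁻¹(55): we need 59x ≡ 55 − 48 ≡ 7 (mod 76). Using 59⁻¹ = 67: x ≡ 67·7 = 469 = 6·76 + 13, so x = 13.
Check: φ(13) = 59·13 + 48 = 815 = 10·76 + 55 ≡ 55 (mod 76).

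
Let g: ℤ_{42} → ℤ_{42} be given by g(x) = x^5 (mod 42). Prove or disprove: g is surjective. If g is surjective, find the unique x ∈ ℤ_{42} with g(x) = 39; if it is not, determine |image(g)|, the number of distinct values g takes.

9

Computing x^5 mod 42 for each x (by repeated squaring, reducing mod 42 at every step), the values g(0), g(1), …, g(41) are: 0, 1, 32, 33, 16, 17, 6, 7, 8, 39, 40, 23, 24, 13, 14, 15, 4, 5, 30, 31, 20, 21, 22, 11, 12, 37, 38, 27, 28, 29, 18, 19, 2, 3, 34, 35, 36, 25, 26, 9, 10, 41.
Every element of ℤ_{42} appears exactly once in this list, so g is a bijection, and in particular surjective.
Since g is surjective, we read off the preimage of 39 from the same table: g(9) = 39, so g⁻¹(39) = 9.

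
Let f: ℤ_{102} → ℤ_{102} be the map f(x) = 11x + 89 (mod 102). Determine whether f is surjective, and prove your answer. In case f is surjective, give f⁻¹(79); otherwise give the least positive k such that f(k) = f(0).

Since gcd(11, 102) = 1, 11 is invertible modulo 102. Euclid's algorithm: 102 = 9·11 + 3, 11 = 3·3 + 2, 3 = 1·2 + 1; back-substituting gives 1 = 65·11 − 7·102, so 11⁻¹ ≡ 65 (mod 102).
For any y ∈ ℤ_{102}, x = 65(y − 89) mod 102 satisfies f(x) = 11·65(y − 89) + 89 ≡ y (since 11·65 ≡ 1 mod 102). So every y has a preimage.
So f is surjective.
Since f is surjective, we find f⁻¹(79): we need 11x ≡ 79 − 89 ≡ 92 (mod 102). Using 11⁻¹ = 65: x ≡ 65·92 = 5980 = 58·102 + 64, so x = 64.
Check: f(64) = 11·64 + 89 = 793 = 7·102 + 79 ≡ 79 (mod 102).

64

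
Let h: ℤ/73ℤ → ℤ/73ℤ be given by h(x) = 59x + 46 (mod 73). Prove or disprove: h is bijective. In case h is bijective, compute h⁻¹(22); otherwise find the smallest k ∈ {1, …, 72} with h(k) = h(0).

If h(x_1) = h(x_2), then 59x_1 ≡ 59x_2 (mod 73). Because gcd(59, 73) = 1, we may cancel 59 to get x_1 ≡ x_2 (mod 73).
We now compute 59⁻¹ mod 73 explicitly. Euclid's algorithm: 73 = 1·59 + 14, 59 = 4·14 + 3, 14 = 4·3 + 2, 3 = 1·2 + 1; back-substituting gives 1 = 26·59 − 21·73, so 59⁻¹ ≡ 26 (mod 73).
Then y ↦ 26(y − 46) is a two-sided inverse to h, so every y ∈ ℤ/73ℤ has a preimage.
Thus h is bijective.
Since h is bijective, we compute h⁻¹(22): solve 59x + 46 ≡ 22 (mod 73), i.e. 59x ≡ 49 (mod 73).
Multiplying by 59⁻¹ = 26 gives x ≡ 26·49 = 1274 = 17·73 + 33 ≡ 33 (mod 73).
Check: h(33) = 59·33 + 46 = 1993 = 27·73 + 22 ≡ 22 (mod 73).

33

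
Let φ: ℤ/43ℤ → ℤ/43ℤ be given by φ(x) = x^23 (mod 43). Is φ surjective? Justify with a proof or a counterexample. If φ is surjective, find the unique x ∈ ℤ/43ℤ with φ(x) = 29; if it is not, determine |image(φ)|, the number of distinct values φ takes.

33

Since 43 is prime, the nonzero elements of ℤ/43ℤ form a cyclic group of order 42.
As gcd(23, 42) = 1, raising to the 23rd power is a bijection on this group: if u^23 ≡ v^23 then (uv^{−1})^23 = 1, and the only element of order dividing gcd(23, 42) = 1 is 1, so u = v.
With φ(0) = 0 this makes φ injective on all of ℤ/43ℤ, hence bijective (finite equal-size domain and codomain). In particular φ is surjective.
Since φ is surjective, we find the preimage of 29. The inverse of x ↦ x^23 on (ℤ/43ℤ)^× is x ↦ x^11, because 23·11 = 253 = 6·42 + 1 ≡ 1 (mod 42) and x^{42} = 1 for x ≠ 0 (Fermat). So φ⁻¹(29) = 29^11 mod 43.
Repeated squaring mod 43: 29^1 ≡ 29, 29^2 ≡ 29² = 841 ≡ 24, 29^4 ≡ 24² = 576 ≡ 17, 29^8 ≡ 17² = 289 ≡ 31. Since 11 = 8 + 2 + 1, 29^11 ≡ 31·24·29: 31·24 = 744 ≡ 13, then 13·29 = 377 ≡ 33. So 29^11 ≡ 33 (mod 43).
Hence φ⁻¹(29) = 33.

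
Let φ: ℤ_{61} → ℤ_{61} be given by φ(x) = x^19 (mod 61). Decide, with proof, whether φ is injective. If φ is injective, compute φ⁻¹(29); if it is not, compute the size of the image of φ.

32

Since 61 is prime, the nonzero elements of ℤ_{61} form a cyclic group of order 60.
As gcd(19, 60) = 1, raising to the 19th power is a bijection on this group: if u^19 ≡ v^19 then (uv^{−1})^19 = 1, and the only element of order dividing gcd(19, 60) = 1 is 1, so u = v.
With φ(0) = 0 this makes φ injective on all of ℤ_{61}, hence bijective (finite equal-size domain and codomain). In particular φ is injective.
Since φ is injective, we find the preimage of 29. The inverse of x ↦ x^19 on (ℤ_{61})^× is x ↦ x^19, because 19·19 = 361 = 6·60 + 1 ≡ 1 (mod 60) and x^{60} = 1 for x ≠ 0 (Fermat). So φ⁻¹(29) = 29^19 mod 61.
Repeated squaring mod 61: 29^1 ≡ 29, 29^2 ≡ 29² = 841 ≡ 48, 29^4 ≡ 48² = 2304 ≡ 47, 29^8 ≡ 47² = 2209 ≡ 13, 29^16 ≡ 13² = 169 ≡ 47. Since 19 = 16 + 2 + 1, 29^19 ≡ 47·48·29: 47·48 = 2256 ≡ 60, then 60·29 = 1740 ≡ 32. So 29^19 ≡ 32 (mod 61).
Hence φ⁻¹(29) = 32.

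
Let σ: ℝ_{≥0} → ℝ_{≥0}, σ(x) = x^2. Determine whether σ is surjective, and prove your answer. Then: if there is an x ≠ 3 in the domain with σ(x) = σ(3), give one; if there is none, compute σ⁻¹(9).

3

For any y ∈ ℝ_{≥0}, x = y^{1/2} ∈ ℝ_{≥0} gives σ(x) = y, so σ is surjective.
Since x ↦ x^2 is strictly increasing on ℝ_{≥0}, it is injective there, so no x ≠ 3 in the domain has σ(x) = σ(3). We therefore compute σ⁻¹(9) = 9^{1/2} = 3 (indeed 3^2 = 9).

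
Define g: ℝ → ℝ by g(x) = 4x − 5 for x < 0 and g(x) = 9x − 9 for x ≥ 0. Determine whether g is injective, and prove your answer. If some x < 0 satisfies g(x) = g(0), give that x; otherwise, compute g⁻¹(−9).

Both pieces are strictly increasing (slopes 4 and 9), so each is injective on its own interval.
The left piece maps (−∞, 0) onto (−∞, −5); the right piece maps [0, ∞) onto [−9, ∞).
These images overlap. In particular g(0) = −9 (right piece), and solving 4x − 5 = −9 on the left piece gives x = −1 < 0.
So g(−1) = g(0) with −1 ≠ 0, and g is not injective. This x = −1 is the requested value below 0.

-1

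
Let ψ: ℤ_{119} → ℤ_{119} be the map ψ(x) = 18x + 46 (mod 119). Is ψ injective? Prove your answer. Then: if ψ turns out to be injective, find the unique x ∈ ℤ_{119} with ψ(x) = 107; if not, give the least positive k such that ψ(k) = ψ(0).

If ψ(a) = ψ(b), then 18a ≡ 18b (mod 119). Because gcd(18, 119) = 1, we may cancel 18 to get a ≡ b (mod 119).
Hence ψ is injective.
We now compute 18⁻¹ mod 119 explicitly. Euclid's algorithm: 119 = 6·18 + 11, 18 = 1·11 + 7, 11 = 1·7 + 4, 7 = 1·4 + 3, 4 = 1·3 + 1; back-substituting gives 1 = 86·18 − 13·119, so 18⁻¹ ≡ 86 (mod 119).
Since ψ is injective, we compute ψ⁻¹(107): solve 18x + 46 ≡ 107 (mod 119), i.e. 18x ≡ 61 (mod 119).
Multiplying by 18⁻¹ = 86 gives x ≡ 86·61 = 5246 = 44·119 + 10 ≡ 10 (mod 119).
Check: ψ(10) = 18·10 + 46 = 226 = 1·119 + 107 ≡ 107 (mod 119).

10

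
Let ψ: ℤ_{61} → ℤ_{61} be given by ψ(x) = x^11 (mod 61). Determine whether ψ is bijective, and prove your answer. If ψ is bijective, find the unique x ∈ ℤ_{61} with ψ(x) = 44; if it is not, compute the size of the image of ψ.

Since 61 is prime, the nonzero elements of ℤ_{61} form a cyclic group of order 60.
As gcd(11, 60) = 1, raising to the 11th power is a bijection on this group: if x_1^11 ≡ x_2^11 then (x_1x_2^{−1})^11 = 1, and the only element of order dividing gcd(11, 60) = 1 is 1, so x_1 = x_2.
With ψ(0) = 0 this makes ψ injective on all of ℤ_{61}, hence bijective (finite equal-size domain and codomain). In particular ψ is bijective.
Since ψ is bijective, we find the preimage of 44. The inverse of x ↦ x^11 on (ℤ_{61})^× is x ↦ x^11, because 11·11 = 121 = 2·60 + 1 ≡ 1 (mod 60) and x^{60} = 1 for x ≠ 0 (Fermat). So ψ⁻¹(44) = 44^11 mod 61.
Repeated squaring mod 61: 44^1 ≡ 44, 44^2 ≡ 44² = 1936 ≡ 45, 44^4 ≡ 45² = 2025 ≡ 12, 44^8 ≡ 12² = 144 ≡ 22. Since 11 = 8 + 2 + 1, 44^11 ≡ 22·45·44: 22·45 = 990 ≡ 14, then 14·44 = 616 ≡ 6. So 44^11 ≡ 6 (mod 61).
Hence ψ⁻¹(44) = 6.

6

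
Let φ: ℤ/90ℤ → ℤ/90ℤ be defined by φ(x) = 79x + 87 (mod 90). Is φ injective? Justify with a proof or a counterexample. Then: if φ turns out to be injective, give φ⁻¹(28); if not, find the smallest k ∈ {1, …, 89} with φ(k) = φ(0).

79

If φ(x_1) = φ(x_2), then 79x_1 ≡ 79x_2 (mod 90). Because gcd(79, 90) = 1, we may cancel 79 to get x_1 ≡ x_2 (mod 90).
So φ is injective.
We now compute 79⁻¹ mod 90 explicitly. Euclid's algorithm: 90 = 1·79 + 11, 79 = 7·11 + 2, 11 = 5·2 + 1; back-substituting gives 1 = 49·79 − 43·90, so 79⁻¹ ≡ 49 (mod 90).
Since φ is injective, we find φ⁻¹(28): we need 79x ≡ 28 − 87 ≡ 31 (mod 90). Using 79⁻¹ = 49: x ≡ 49·31 = 1519 = 16·90 + 79, so x = 79.
Check: φ(79) = 79·79 + 87 = 6328 = 70·90 + 28 ≡ 28 (mod 90).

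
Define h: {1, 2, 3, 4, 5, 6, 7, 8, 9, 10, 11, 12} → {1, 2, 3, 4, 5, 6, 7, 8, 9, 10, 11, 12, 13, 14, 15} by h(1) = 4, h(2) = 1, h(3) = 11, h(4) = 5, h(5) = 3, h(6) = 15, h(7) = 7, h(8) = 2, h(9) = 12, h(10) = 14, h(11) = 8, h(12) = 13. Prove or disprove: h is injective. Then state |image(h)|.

The values h(1), …, h(12) are 4, 1, 11, 5, 3, 15, 7, 2, 12, 14, 8, 13 — all distinct.
So h(x_1) = h(x_2) only when x_1 = x_2, and h is injective.
The image of h is {1, 2, 3, 4, 5, 7, 8, 11, 12, 13, 14, 15}, which has 12 elements.

12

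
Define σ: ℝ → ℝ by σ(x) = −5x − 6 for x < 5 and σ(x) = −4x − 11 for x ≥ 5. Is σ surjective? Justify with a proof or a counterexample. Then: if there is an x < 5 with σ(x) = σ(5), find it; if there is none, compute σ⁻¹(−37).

Both pieces are strictly decreasing (slopes −5 and −4), so each is injective on its own interval.
The left piece maps (−∞, 5) onto (−31, ∞); the right piece maps [5, ∞) onto (−∞, −31].
These images together cover ℝ, so σ is surjective.
Because the two images are disjoint, no x < 5 has σ(x) = σ(5), so we compute σ⁻¹(−37): −37 lies in (−∞, −31], so solve −4x − 11 = −37: x = (−37 + 11)/(−4) = 13/2.

13/2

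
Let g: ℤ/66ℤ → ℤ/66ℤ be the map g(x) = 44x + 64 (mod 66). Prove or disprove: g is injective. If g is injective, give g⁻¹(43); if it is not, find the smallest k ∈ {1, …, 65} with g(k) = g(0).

We have gcd(44, 66) = 22 > 1. Taking u = 0 and v = 3: g(0) = 64 and g(3) = 44·3 + 64 = 196 ≡ 64 (mod 66).
So g(0) = g(3) while 0 ≠ 3, therefore g is not injective.
Since g is not injective, we find the least positive k with g(k) = g(0): this means 44k ≡ 0 (mod 66), i.e. 66 ∣ 44k. Since gcd(44, 66) = 22, dividing through by 22 this holds exactly when 3 ∣ 2k, and as gcd(2, 3) = 1, exactly when 3 ∣ k.
The smallest positive such k is 3.

3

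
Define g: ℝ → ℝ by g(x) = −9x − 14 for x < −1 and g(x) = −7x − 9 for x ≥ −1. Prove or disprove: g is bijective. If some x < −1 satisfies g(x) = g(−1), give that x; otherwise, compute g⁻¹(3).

-4/3

Both pieces are strictly decreasing (slopes −9 and −7), so each is injective on its own interval.
The left piece maps (−∞, −1) onto (−5, ∞); the right piece maps [−1, ∞) onto (−∞, −2].
These images overlap. In particular g(−1) = −2 (right piece), and solving −9x − 14 = −2 on the left piece gives x = −4/3 < −1.
So g(−4/3) = g(−1) with −4/3 ≠ −1, and g is not injective, hence not bijective. This x = −4/3 is the requested value below −1.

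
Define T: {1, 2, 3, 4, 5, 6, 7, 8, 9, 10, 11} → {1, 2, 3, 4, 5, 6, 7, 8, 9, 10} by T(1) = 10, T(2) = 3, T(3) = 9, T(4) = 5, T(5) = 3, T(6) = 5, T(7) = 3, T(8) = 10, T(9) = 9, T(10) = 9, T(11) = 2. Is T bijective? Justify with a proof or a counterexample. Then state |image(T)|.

T(2) = 3 = T(5) with 2 ≠ 5, so T is not injective, hence not bijective.
The image of T is {2, 3, 5, 9, 10}, which has 5 elements.

5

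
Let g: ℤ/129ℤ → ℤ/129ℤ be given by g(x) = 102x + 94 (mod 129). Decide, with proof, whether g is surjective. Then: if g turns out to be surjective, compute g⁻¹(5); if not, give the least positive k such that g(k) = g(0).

Since gcd(102, 129) = 3, we have 102x ≡ 0 (mod 3) for all x, so g(x) ≡ 1 (mod 3).
But 0 ≢ 1 (mod 3), so 0 ∈ ℤ/129ℤ has no preimage. Hence g is not surjective.
Since g is not surjective, we find the least positive k with g(k) = g(0): this means 102k ≡ 0 (mod 129), i.e. 129 ∣ 102k. Since gcd(102, 129) = 3, dividing through by 3 this holds exactly when 43 ∣ 34k, and as gcd(34, 43) = 1, exactly when 43 ∣ k.
The smallest positive such k is 43.

43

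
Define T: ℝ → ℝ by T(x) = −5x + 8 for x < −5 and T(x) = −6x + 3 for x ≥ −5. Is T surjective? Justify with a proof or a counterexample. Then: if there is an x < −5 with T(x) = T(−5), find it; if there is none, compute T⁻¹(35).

-27/5

Both pieces are strictly decreasing (slopes −5 and −6), so each is injective on its own interval.
The left piece maps (−∞, −5) onto (33, ∞); the right piece maps [−5, ∞) onto (−∞, 33].
These images together cover ℝ, so T is surjective.
Because the two images are disjoint, no x < −5 has T(x) = T(−5), so we compute T⁻¹(35): 35 lies in (33, ∞), so solve −5x + 8 = 35: x = (35 − 8)/(−5) = −27/5.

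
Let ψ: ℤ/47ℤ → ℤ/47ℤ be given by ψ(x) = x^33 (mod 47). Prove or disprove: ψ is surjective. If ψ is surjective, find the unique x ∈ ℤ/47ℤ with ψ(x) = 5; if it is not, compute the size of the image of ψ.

Since 47 is prime, the nonzero elements of ℤ/47ℤ form a cyclic group of order 46.
As gcd(33, 46) = 1, raising to the 33rd power is a bijection on this group: if s^33 ≡ t^33 then (st^{−1})^33 = 1, and the only element of order dividing gcd(33, 46) = 1 is 1, so s = t.
With ψ(0) = 0 this makes ψ injective on all of ℤ/47ℤ, hence bijective (finite equal-size domain and codomain). In particular ψ is surjective.
Since ψ is surjective, we find the preimage of 5. The inverse of x ↦ x^33 on (ℤ/47ℤ)^× is x ↦ x^7, because 33·7 = 231 = 5·46 + 1 ≡ 1 (mod 46) and x^{46} = 1 for x ≠ 0 (Fermat). So ψ⁻¹(5) = 5^7 mod 47.
Repeated squaring mod 47: 5^1 ≡ 5, 5^2 ≡ 5² = 25, 5^4 ≡ 25² = 625 ≡ 14. Since 7 = 4 + 2 + 1, 5^7 ≡ 14·25·5: 14·25 = 350 ≡ 21, then 21·5 = 105 ≡ 11. So 5^7 ≡ 11 (mod 47).
Hence ψ⁻¹(5) = 11.

11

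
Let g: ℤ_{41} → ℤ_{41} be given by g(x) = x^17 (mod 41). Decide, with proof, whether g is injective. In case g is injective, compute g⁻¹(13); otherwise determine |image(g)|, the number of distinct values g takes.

Since 41 is prime, the nonzero elements of ℤ_{41} form a cyclic group of order 40.
As gcd(17, 40) = 1, raising to the 17th power is a bijection on this group: if s^17 ≡ t^17 then (st^{−1})^17 = 1, and the only element of order dividing gcd(17, 40) = 1 is 1, so s = t.
With g(0) = 0 this makes g injective on all of ℤ_{41}, hence bijective (finite equal-size domain and codomain). In particular g is injective.
Since g is injective, we find the preimage of 13. The inverse of x ↦ x^17 on (ℤ_{41})^× is x ↦ x^33, because 17·33 = 561 = 14·40 + 1 ≡ 1 (mod 40) and x^{40} = 1 for x ≠ 0 (Fermat). So g⁻¹(13) = 13^33 mod 41.
Repeated squaring mod 41: 13^1 ≡ 13, 13^2 ≡ 13² = 169 ≡ 5, 13^4 ≡ 5² = 25, 13^8 ≡ 25² = 625 ≡ 10, 13^16 ≡ 10² = 100 ≡ 18, 13^32 ≡ 18² = 324 ≡ 37. Since 33 = 32 + 1, 13^33 ≡ 37·13: 37·13 = 481 ≡ 30. So 13^33 ≡ 30 (mod 41).
Hence g⁻¹(13) = 30.

30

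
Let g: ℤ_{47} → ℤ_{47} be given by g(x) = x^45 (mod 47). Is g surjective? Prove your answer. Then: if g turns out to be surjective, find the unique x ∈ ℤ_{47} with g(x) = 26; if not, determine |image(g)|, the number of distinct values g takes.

Since 47 is prime, the nonzero elements of ℤ_{47} form a cyclic group of order 46.
As gcd(45, 46) = 1, raising to the 45th power is a bijection on this group: if u^45 ≡ v^45 then (uv^{−1})^45 = 1, and the only element of order dividing gcd(45, 46) = 1 is 1, so u = v.
With g(0) = 0 this makes g injective on all of ℤ_{47}, hence bijective (finite equal-size domain and codomain). In particular g is surjective.
Since g is surjective, we find the preimage of 26. The inverse of x ↦ x^45 on (ℤ_{47})^× is x ↦ x^45, because 45·45 = 2025 = 44·46 + 1 ≡ 1 (mod 46) and x^{46} = 1 for x ≠ 0 (Fermat). So g⁻¹(26) = 26^45 mod 47.
Repeated squaring mod 47: 26^1 ≡ 26, 26^2 ≡ 26² = 676 ≡ 18, 26^4 ≡ 18² = 324 ≡ 42, 26^8 ≡ 42² = 1764 ≡ 25, 26^16 ≡ 25² = 625 ≡ 14, 26^32 ≡ 14² = 196 ≡ 8. Since 45 = 32 + 8 + 4 + 1, 26^45 ≡ 8·25·42·26: 8·25 = 200 ≡ 12, then 12·42 = 504 ≡ 34, then 34·26 = 884 ≡ 38. So 26^45 ≡ 38 (mod 47).
Hence g⁻¹(26) = 38.

38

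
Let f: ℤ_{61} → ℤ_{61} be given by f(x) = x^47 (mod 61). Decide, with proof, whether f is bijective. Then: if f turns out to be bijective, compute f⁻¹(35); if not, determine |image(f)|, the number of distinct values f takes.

Since 61 is prime, the nonzero elements of ℤ_{61} form a cyclic group of order 60.
As gcd(47, 60) = 1, raising to the 47th power is a bijection on this group: if x_1^47 ≡ x_2^47 then (x_1x_2^{−1})^47 = 1, and the only element of order dividing gcd(47, 60) = 1 is 1, so x_1 = x_2.
With f(0) = 0 this makes f injective on all of ℤ_{61}, hence bijective (finite equal-size domain and codomain). In particular f is bijective.
Since f is bijective, we find the preimage of 35. The inverse of x ↦ x^47 on (ℤ_{61})^× is x ↦ x^23, because 47·23 = 1081 = 18·60 + 1 ≡ 1 (mod 60) and x^{60} = 1 for x ≠ 0 (Fermat). So f⁻¹(35) = 35^23 mod 61.
Repeated squaring mod 61: 35^1 ≡ 35, 35^2 ≡ 35² = 1225 ≡ 5, 35^4 ≡ 5² = 25, 35^8 ≡ 25² = 625 ≡ 15, 35^16 ≡ 15² = 225 ≡ 42. Since 23 = 16 + 4 + 2 + 1, 35^23 ≡ 42·25·5·35: 42·25 = 1050 ≡ 13, then 13·5 = 65 ≡ 4, then 4·35 = 140 ≡ 18. So 35^23 ≡ 18 (mod 61).
Hence f⁻¹(35) = 18.

18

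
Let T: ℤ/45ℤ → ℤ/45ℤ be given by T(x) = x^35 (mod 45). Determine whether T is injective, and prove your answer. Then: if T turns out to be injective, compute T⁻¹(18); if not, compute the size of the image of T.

T(0) = 0^35 = 0.
T(15): Repeated squaring mod 45: 15^1 ≡ 15, 15^2 ≡ 15² = 225 ≡ 0, 15^4 ≡ 0² = 0, 15^8 ≡ 0² = 0, 15^16 ≡ 0² = 0, 15^32 ≡ 0² = 0. Since 35 = 32 + 2 + 1, 15^35 ≡ 0·0·15: 0·0 = 0, then 0·15 = 0. So 15^35 ≡ 0 (mod 45).
So T(0) = T(15) = 0 while 0 ≠ 15, so T is not injective.
Since T is not injective, we determine |image(T)|. Computing x^35 mod 45 for each x (by repeated squaring, reducing mod 45 at every step), the values T(0), T(1), …, T(44) are: 0, 1, 23, 27, 34, 20, 36, 13, 17, 9, 10, 41, 18, 7, 29, 0, 31, 8, 27, 19, 5, 36, 43, 2, 9, 40, 26, 18, 37, 14, 0, 16, 38, 27, 4, 35, 36, 28, 32, 9, 25, 11, 18, 22, 44.
The distinct values are {0, 1, 2, 4, 5, 7, 8, 9, 10, 11, 13, 14, 16, 17, 18, 19, 20, 22, 23, 25, 26, 27, 28, 29, 31, 32, 34, 35, 36, 37, 38, 40, 41, 43, 44}; there are 35 of them.

35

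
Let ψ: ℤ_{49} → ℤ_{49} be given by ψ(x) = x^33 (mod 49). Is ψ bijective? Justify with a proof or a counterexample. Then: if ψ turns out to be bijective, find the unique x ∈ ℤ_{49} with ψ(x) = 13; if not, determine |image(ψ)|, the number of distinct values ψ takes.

ψ(3): Repeated squaring mod 49: 3^1 ≡ 3, 3^2 ≡ 3² = 9, 3^4 ≡ 9² = 81 ≡ 32, 3^8 ≡ 32² = 1024 ≡ 44, 3^16 ≡ 44² = 1936 ≡ 25, 3^32 ≡ 25² = 625 ≡ 37. Since 33 = 32 + 1, 3^33 ≡ 37·3: 37·3 = 111 ≡ 13. So 3^33 ≡ 13 (mod 49).
ψ(5): Repeated squaring mod 49: 5^1 ≡ 5, 5^2 ≡ 5² = 25, 5^4 ≡ 25² = 625 ≡ 37, 5^8 ≡ 37² = 1369 ≡ 46, 5^16 ≡ 46² = 2116 ≡ 9, 5^32 ≡ 9² = 81 ≡ 32. Since 33 = 32 + 1, 5^33 ≡ 32·5: 32·5 = 160 ≡ 13. So 5^33 ≡ 13 (mod 49).
So ψ(3) = ψ(5) = 13 while 3 ≠ 5, so ψ is not injective, hence not bijective.
Since ψ is not bijective, we determine |image(ψ)|. Computing x^33 mod 49 for each x (by repeated squaring, reducing mod 49 at every step), the values ψ(0), ψ(1), …, ψ(48) are: 0, 1, 29, 13, 8, 13, 34, 0, 36, 22, 34, 29, 6, 20, 0, 22, 15, 6, 1, 48, 6, 0, 8, 8, 27, 22, 41, 41, 0, 43, 1, 48, 43, 34, 27, 0, 29, 43, 20, 15, 27, 13, 0, 15, 36, 41, 36, 20, 48.
The distinct values are {0, 1, 6, 8, 13, 15, 20, 22, 27, 29, 34, 36, 41, 43, 48}; there are 15 of them.

15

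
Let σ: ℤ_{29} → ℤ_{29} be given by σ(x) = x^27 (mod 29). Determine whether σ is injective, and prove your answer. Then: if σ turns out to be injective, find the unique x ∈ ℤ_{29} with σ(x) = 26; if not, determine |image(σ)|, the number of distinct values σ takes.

Since 29 is prime, the nonzero elements of ℤ_{29} form a cyclic group of order 28.
As gcd(27, 28) = 1, raising to the 27th power is a bijection on this group: if x_1^27 ≡ x_2^27 then (x_1x_2^{−1})^27 = 1, and the only element of order dividing gcd(27, 28) = 1 is 1, so x_1 = x_2.
With σ(0) = 0 this makes σ injective on all of ℤ_{29}, hence bijective (finite equal-size domain and codomain). In particular σ is injective.
Since σ is injective, we find the preimage of 26. The inverse of x ↦ x^27 on (ℤ_{29})^× is x ↦ x^27, because 27·27 = 729 = 26·28 + 1 ≡ 1 (mod 28) and x^{28} = 1 for x ≠ 0 (Fermat). So σ⁻¹(26) = 26^27 mod 29.
Repeated squaring mod 29: 26^1 ≡ 26, 26^2 ≡ 26² = 676 ≡ 9, 26^4 ≡ 9² = 81 ≡ 23, 26^8 ≡ 23² = 529 ≡ 7, 26^16 ≡ 7² = 49 ≡ 20. Since 27 = 16 + 8 + 2 + 1, 26^27 ≡ 20·7·9·26: 20·7 = 140 ≡ 24, then 24·9 = 216 ≡ 13, then 13·26 = 338 ≡ 19. So 26^27 ≡ 19 (mod 29).
Hence σ⁻¹(26) = 19.

19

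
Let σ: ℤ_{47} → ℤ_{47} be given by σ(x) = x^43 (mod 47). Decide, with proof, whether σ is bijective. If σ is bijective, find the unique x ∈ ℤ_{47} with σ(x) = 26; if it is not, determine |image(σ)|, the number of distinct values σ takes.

Since 47 is prime, the nonzero elements of ℤ_{47} form a cyclic group of order 46.
As gcd(43, 46) = 1, raising to the 43rd power is a bijection on this group: if a^43 ≡ b^43 then (ab^{−1})^43 = 1, and the only element of order dividing gcd(43, 46) = 1 is 1, so a = b.
With σ(0) = 0 this makes σ injective on all of ℤ_{47}, hence bijective (finite equal-size domain and codomain). In particular σ is bijective.
Since σ is bijective, we find the preimage of 26. The inverse of x ↦ x^43 on (ℤ_{47})^× is x ↦ x^15, because 43·15 = 645 = 14·46 + 1 ≡ 1 (mod 46) and x^{46} = 1 for x ≠ 0 (Fermat). So σ⁻¹(26) = 26^15 mod 47.
Repeated squaring mod 47: 26^1 ≡ 26, 26^2 ≡ 26² = 676 ≡ 18, 26^4 ≡ 18² = 324 ≡ 42, 26^8 ≡ 42² = 1764 ≡ 25. Since 15 = 8 + 4 + 2 + 1, 26^15 ≡ 25·42·18·26: 25·42 = 1050 ≡ 16, then 16·18 = 288 ≡ 6, then 6·26 = 156 ≡ 15. So 26^15 ≡ 15 (mod 47).
Hence σ⁻¹(26) = 15.

15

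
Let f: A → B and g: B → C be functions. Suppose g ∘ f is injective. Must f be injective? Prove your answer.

Suppose f(u) = f(v). Applying g: (g ∘ f)(u) = (g ∘ f)(v). Since g ∘ f is injective, u = v. Thus f is injective.

injective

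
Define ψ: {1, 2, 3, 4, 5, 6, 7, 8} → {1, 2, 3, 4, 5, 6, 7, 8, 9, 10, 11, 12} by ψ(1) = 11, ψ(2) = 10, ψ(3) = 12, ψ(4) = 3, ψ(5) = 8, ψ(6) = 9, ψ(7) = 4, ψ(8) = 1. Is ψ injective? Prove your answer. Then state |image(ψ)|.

The values ψ(1), …, ψ(8) are 11, 10, 12, 3, 8, 9, 4, 1 — all distinct.
So ψ(a) = ψ(b) only when a = b, and ψ is injective.
The image of ψ is {1, 3, 4, 8, 9, 10, 11, 12}, which has 8 elements.

8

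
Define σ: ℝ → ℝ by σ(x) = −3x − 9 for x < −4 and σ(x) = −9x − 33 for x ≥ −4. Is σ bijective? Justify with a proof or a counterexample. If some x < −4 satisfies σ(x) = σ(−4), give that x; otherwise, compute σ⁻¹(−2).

Both pieces are strictly decreasing (slopes −3 and −9), so each is injective on its own interval.
The left piece maps (−∞, −4) onto (3, ∞); the right piece maps [−4, ∞) onto (−∞, 3].
Since 3 = 3, the images partition ℝ: σ is injective and surjective, hence bijective.
Because the two images are disjoint, no x < −4 has σ(x) = σ(−4), so we compute σ⁻¹(−2): −2 lies in (−∞, 3], so solve −9x − 33 = −2: x = (−2 + 33)/(−9) = −31/9.

-31/9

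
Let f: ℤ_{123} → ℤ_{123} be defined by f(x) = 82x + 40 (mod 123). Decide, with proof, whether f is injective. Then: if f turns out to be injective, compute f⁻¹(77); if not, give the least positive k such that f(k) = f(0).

We have gcd(82, 123) = 41 > 1. Taking x_1 = 0 and x_2 = 3: f(0) = 40 and f(3) = 82·3 + 40 = 286 ≡ 40 (mod 123).
So f(0) = f(3) while 0 ≠ 3, thus f is not injective.
Since f is not injective, we find the least positive k with f(k) = f(0): this means 82k ≡ 0 (mod 123), i.e. 123 ∣ 82k. Since gcd(82, 123) = 41, dividing through by 41 this holds exactly when 3 ∣ 2k, and as gcd(2, 3) = 1, exactly when 3 ∣ k.
The smallest positive such k is 3.

3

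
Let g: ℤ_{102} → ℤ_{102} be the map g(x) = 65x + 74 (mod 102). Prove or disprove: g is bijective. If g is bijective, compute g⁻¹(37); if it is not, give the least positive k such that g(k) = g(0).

1

By definition, injectivity means: for all x_1, x_2 in the domain, g(x_1) = g(x_2) implies x_1 = x_2.
If g(x_1) = g(x_2), then 65x_1 ≡ 65x_2 (mod 102). Because gcd(65, 102) = 1, we may cancel 65 to get x_1 ≡ x_2 (mod 102).
We now compute 65⁻¹ mod 102 explicitly. Euclid's algorithm: 102 = 1·65 + 37, 65 = 1·37 + 28, 37 = 1·28 + 9, 28 = 3·9 + 1; back-substituting gives 1 = 11·65 − 7·102, so 65⁻¹ ≡ 11 (mod 102).
For any y ∈ ℤ_{102}, x = 11(y − 74) mod 102 satisfies g(x) = 65·11(y − 74) + 74 ≡ y (since 65·11 ≡ 1 mod 102). So every y has a preimage.
Hence g is bijective.
Since g is bijective, we compute g⁻¹(37): solve 65x + 74 ≡ 37 (mod 102), i.e. 65x ≡ 65 (mod 102).
Multiplying by 65⁻¹ = 11 gives x ≡ 11·65 = 715 = 7·102 + 1 ≡ 1 (mod 102).
Check: g(1) = 65·1 + 74 = 139 = 1·102 + 37 ≡ 37 (mod 102).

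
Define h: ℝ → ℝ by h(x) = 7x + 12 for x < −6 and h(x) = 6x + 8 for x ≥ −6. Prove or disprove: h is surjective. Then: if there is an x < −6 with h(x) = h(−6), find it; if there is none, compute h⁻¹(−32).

-44/7

Both pieces are strictly increasing (slopes 7 and 6), so each is injective on its own interval.
The left piece maps (−∞, −6) onto (−∞, −30); the right piece maps [−6, ∞) onto [−28, ∞).
The union (−∞, −30) ∪ [−28, ∞) omits the interval between −30 and −28; in particular −30 has no preimage. So h is not surjective.
Because the two images are disjoint, no x < −6 has h(x) = h(−6), so we compute h⁻¹(−32): −32 lies in (−∞, −30), so solve 7x + 12 = −32: x = (−32 − 12)/7 = −44/7.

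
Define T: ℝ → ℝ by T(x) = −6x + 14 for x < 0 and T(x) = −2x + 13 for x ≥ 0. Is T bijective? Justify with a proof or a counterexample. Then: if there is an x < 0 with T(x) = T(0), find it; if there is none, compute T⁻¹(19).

Both pieces are strictly decreasing (slopes −6 and −2), so each is injective on its own interval.
The left piece maps (−∞, 0) onto (14, ∞); the right piece maps [0, ∞) onto (−∞, 13].
The images leave a gap (14 has no preimage), so T is not surjective, hence not bijective.
Because the two images are disjoint, no x < 0 has T(x) = T(0), so we compute T⁻¹(19): 19 lies in (14, ∞), so solve −6x + 14 = 19: x = (19 − 14)/(−6) = −5/6.

-5/6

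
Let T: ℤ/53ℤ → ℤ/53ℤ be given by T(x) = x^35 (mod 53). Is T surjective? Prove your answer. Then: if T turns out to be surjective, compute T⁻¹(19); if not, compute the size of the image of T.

Since 53 is prime, the nonzero elements of ℤ/53ℤ form a cyclic group of order 52.
As gcd(35, 52) = 1, raising to the 35th power is a bijection on this group: if x_1^35 ≡ x_2^35 then (x_1x_2^{−1})^35 = 1, and the only element of order dividing gcd(35, 52) = 1 is 1, so x_1 = x_2.
With T(0) = 0 this makes T injective on all of ℤ/53ℤ, hence bijective (finite equal-size domain and codomain). In particular T is surjective.
Since T is surjective, we find the preimage of 19. The inverse of x ↦ x^35 on (ℤ/53ℤ)^× is x ↦ x^3, because 35·3 = 105 = 2·52 + 1 ≡ 1 (mod 52) and x^{52} = 1 for x ≠ 0 (Fermat). So T⁻¹(19) = 19^3 mod 53.
Repeated squaring mod 53: 19^1 ≡ 19, 19^2 ≡ 19² = 361 ≡ 43. Since 3 = 2 + 1, 19^3 ≡ 43·19: 43·19 = 817 ≡ 22. So 19^3 ≡ 22 (mod 53).
Hence T⁻¹(19) = 22.

22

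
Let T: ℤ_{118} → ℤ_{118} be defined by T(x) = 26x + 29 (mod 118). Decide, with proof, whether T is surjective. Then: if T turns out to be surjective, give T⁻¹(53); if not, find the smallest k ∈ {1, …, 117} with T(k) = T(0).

59

Since gcd(26, 118) = 2, we have 26x ≡ 0 (mod 2) for all x, so T(x) ≡ 1 (mod 2).
But 0 ≢ 1 (mod 2), so 0 ∈ ℤ_{118} has no preimage. Therefore T is not surjective.
Since T is not surjective, we find the least positive k with T(k) = T(0): this means 26k ≡ 0 (mod 118), i.e. 118 ∣ 26k. Since gcd(26, 118) = 2, dividing through by 2 this holds exactly when 59 ∣ 13k, and as gcd(13, 59) = 1, exactly when 59 ∣ k.
The smallest positive such k is 59.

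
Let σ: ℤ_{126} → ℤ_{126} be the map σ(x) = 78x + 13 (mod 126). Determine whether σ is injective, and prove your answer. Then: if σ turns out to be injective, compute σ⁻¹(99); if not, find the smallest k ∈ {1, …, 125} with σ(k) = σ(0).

21

By definition, σ is injective if σ(u) = σ(v) implies u = v.
We have gcd(78, 126) = 6 > 1. Taking u = 0 and v = 21: σ(0) = 13 and σ(21) = 78·21 + 13 = 1651 ≡ 13 (mod 126).
So σ(0) = σ(21) while 0 ≠ 21, therefore σ is not injective.
Since σ is not injective, we find the least positive k with σ(k) = σ(0): this means 78k ≡ 0 (mod 126), i.e. 126 ∣ 78k. Since gcd(78, 126) = 6, dividing through by 6 this holds exactly when 21 ∣ 13k, and as gcd(13, 21) = 1, exactly when 21 ∣ k.
The smallest positive such k is 21.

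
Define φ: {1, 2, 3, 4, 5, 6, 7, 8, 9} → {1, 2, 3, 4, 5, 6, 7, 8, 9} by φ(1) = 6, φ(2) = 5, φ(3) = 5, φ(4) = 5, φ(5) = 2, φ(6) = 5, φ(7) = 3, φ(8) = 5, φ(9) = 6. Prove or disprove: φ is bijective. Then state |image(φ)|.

4

φ(2) = 5 = φ(3) with 2 ≠ 3, so φ is not injective, hence not bijective.
The image of φ is {2, 3, 5, 6}, which has 4 elements.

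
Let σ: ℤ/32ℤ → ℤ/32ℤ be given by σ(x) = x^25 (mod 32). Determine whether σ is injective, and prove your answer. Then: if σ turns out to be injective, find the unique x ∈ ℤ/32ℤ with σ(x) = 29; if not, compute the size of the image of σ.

σ(0) = 0^25 = 0.
σ(2): Repeated squaring mod 32: 2^1 ≡ 2, 2^2 ≡ 2² = 4, 2^4 ≡ 4² = 16, 2^8 ≡ 16² = 256 ≡ 0, 2^16 ≡ 0² = 0. Since 25 = 16 + 8 + 1, 2^25 ≡ 0·0·2: 0·0 = 0, then 0·2 = 0. So 2^25 ≡ 0 (mod 32).
So σ(0) = σ(2) = 0 while 0 ≠ 2, hence σ is not injective.
Since σ is not injective, we determine |image(σ)|. Computing x^25 mod 32 for each x (by repeated squaring, reducing mod 32 at every step), the values σ(0), σ(1), …, σ(31) are: 0, 1, 0, 3, 0, 5, 0, 7, 0, 9, 0, 11, 0, 13, 0, 15, 0, 17, 0, 19, 0, 21, 0, 23, 0, 25, 0, 27, 0, 29, 0, 31.
The distinct values are {0, 1, 3, 5, 7, 9, 11, 13, 15, 17, 19, 21, 23, 25, 27, 29, 31}; there are 17 of them.

17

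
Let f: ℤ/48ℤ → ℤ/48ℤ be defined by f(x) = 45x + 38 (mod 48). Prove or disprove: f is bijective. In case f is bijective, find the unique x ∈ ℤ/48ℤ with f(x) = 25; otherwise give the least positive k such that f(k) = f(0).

16

We have gcd(45, 48) = 3 > 1. Taking s = 0 and t = 16: f(0) = 38 and f(16) = 45·16 + 38 = 758 ≡ 38 (mod 48).
So f(0) = f(16) while 0 ≠ 16, hence f is not injective, hence not bijective.
Since f is not bijective, we find the least positive k with f(k) = f(0): this means 45k ≡ 0 (mod 48), i.e. 48 ∣ 45k. Since gcd(45, 48) = 3, dividing through by 3 this holds exactly when 16 ∣ 15k, and as gcd(15, 16) = 1, exactly when 16 ∣ k.
The smallest positive such k is 16.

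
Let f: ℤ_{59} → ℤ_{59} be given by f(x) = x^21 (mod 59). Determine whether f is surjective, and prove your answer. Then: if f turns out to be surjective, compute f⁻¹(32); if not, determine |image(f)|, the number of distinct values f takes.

Since 59 is prime, the nonzero elements of ℤ_{59} form a cyclic group of order 58.
As gcd(21, 58) = 1, raising to the 21st power is a bijection on this group: if s^21 ≡ t^21 then (st^{−1})^21 = 1, and the only element of order dividing gcd(21, 58) = 1 is 1, so s = t.
With f(0) = 0 this makes f injective on all of ℤ_{59}, hence bijective (finite equal-size domain and codomain). In particular f is surjective.
Since f is surjective, we find the preimage of 32. The inverse of x ↦ x^21 on (ℤ_{59})^× is x ↦ x^47, because 21·47 = 987 = 17·58 + 1 ≡ 1 (mod 58) and x^{58} = 1 for x ≠ 0 (Fermat). So f⁻¹(32) = 32^47 mod 59.
Repeated squaring mod 59: 32^1 ≡ 32, 32^2 ≡ 32² = 1024 ≡ 21, 32^4 ≡ 21² = 441 ≡ 28, 32^8 ≡ 28² = 784 ≡ 17, 32^16 ≡ 17² = 289 ≡ 53, 32^32 ≡ 53² = 2809 ≡ 36. Since 47 = 32 + 8 + 4 + 2 + 1, 32^47 ≡ 36·17·28·21·32: 36·17 = 612 ≡ 22, then 22·28 = 616 ≡ 26, then 26·21 = 546 ≡ 15, then 15·32 = 480 ≡ 8. So 32^47 ≡ 8 (mod 59).
Hence f⁻¹(32) = 8.

8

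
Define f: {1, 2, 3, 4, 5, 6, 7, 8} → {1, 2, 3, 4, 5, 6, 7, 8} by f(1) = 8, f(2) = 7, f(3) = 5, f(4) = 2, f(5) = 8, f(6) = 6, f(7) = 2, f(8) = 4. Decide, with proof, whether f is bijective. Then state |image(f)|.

6

f(1) = 8 = f(5) with 1 ≠ 5, so f is not injective, hence not bijective.
The image of f is {2, 4, 5, 6, 7, 8}, which has 6 elements.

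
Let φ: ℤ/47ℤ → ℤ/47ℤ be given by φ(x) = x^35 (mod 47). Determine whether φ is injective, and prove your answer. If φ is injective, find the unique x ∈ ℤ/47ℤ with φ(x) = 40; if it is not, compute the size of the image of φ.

Since 47 is prime, the nonzero elements of ℤ/47ℤ form a cyclic group of order 46.
As gcd(35, 46) = 1, raising to the 35th power is a bijection on this group: if u^35 ≡ v^35 then (uv^{−1})^35 = 1, and the only element of order dividing gcd(35, 46) = 1 is 1, so u = v.
With φ(0) = 0 this makes φ injective on all of ℤ/47ℤ, hence bijective (finite equal-size domain and codomain). In particular φ is injective.
Since φ is injective, we find the preimage of 40. The inverse of x ↦ x^35 on (ℤ/47ℤ)^× is x ↦ x^25, because 35·25 = 875 = 19·46 + 1 ≡ 1 (mod 46) and x^{46} = 1 for x ≠ 0 (Fermat). So φ⁻¹(40) = 40^25 mod 47.
Repeated squaring mod 47: 40^1 ≡ 40, 40^2 ≡ 40² = 1600 ≡ 2, 40^4 ≡ 2² = 4, 40^8 ≡ 4² = 16, 40^16 ≡ 16² = 256 ≡ 21. Since 25 = 16 + 8 + 1, 40^25 ≡ 21·16·40: 21·16 = 336 ≡ 7, then 7·40 = 280 ≡ 45. So 40^25 ≡ 45 (mod 47).
Hence φ⁻¹(40) = 45.

45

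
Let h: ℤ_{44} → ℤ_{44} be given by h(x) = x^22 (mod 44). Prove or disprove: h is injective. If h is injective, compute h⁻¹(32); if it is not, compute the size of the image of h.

h(10): Repeated squaring mod 44: 10^1 ≡ 10, 10^2 ≡ 10² = 100 ≡ 12, 10^4 ≡ 12² = 144 ≡ 12, 10^8 ≡ 12² = 144 ≡ 12, 10^16 ≡ 12² = 144 ≡ 12. Since 22 = 16 + 4 + 2, 10^22 ≡ 12·12·12: 12·12 = 144 ≡ 12, then 12·12 = 144 ≡ 12. So 10^22 ≡ 12 (mod 44).
h(12): Repeated squaring mod 44: 12^1 ≡ 12, 12^2 ≡ 12² = 144 ≡ 12, 12^4 ≡ 12² = 144 ≡ 12, 12^8 ≡ 12² = 144 ≡ 12, 12^16 ≡ 12² = 144 ≡ 12. Since 22 = 16 + 4 + 2, 12^22 ≡ 12·12·12: 12·12 = 144 ≡ 12, then 12·12 = 144 ≡ 12. So 12^22 ≡ 12 (mod 44).
So h(10) = h(12) = 12 while 10 ≠ 12, so h is not injective.
Since h is not injective, we determine |image(h)|. Computing x^22 mod 44 for each x (by repeated squaring, reducing mod 44 at every step), the values h(0), h(1), …, h(43) are: 0, 1, 4, 9, 16, 25, 36, 5, 20, 37, 12, 33, 12, 37, 20, 5, 36, 25, 16, 9, 4, 1, 0, 1, 4, 9, 16, 25, 36, 5, 20, 37, 12, 33, 12, 37, 20, 5, 36, 25, 16, 9, 4, 1.
The distinct values are {0, 1, 4, 5, 9, 12, 16, 20, 25, 33, 36, 37}; there are 12 of them.

12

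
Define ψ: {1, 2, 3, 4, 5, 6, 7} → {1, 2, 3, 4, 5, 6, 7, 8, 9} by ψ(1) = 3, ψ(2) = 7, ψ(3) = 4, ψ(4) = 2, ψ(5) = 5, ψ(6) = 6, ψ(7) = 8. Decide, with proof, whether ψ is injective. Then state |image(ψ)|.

7

The values ψ(1), …, ψ(7) are 3, 7, 4, 2, 5, 6, 8 — all distinct.
So ψ(s) = ψ(t) only when s = t, and ψ is injective.
The image of ψ is {2, 3, 4, 5, 6, 7, 8}, which has 7 elements.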